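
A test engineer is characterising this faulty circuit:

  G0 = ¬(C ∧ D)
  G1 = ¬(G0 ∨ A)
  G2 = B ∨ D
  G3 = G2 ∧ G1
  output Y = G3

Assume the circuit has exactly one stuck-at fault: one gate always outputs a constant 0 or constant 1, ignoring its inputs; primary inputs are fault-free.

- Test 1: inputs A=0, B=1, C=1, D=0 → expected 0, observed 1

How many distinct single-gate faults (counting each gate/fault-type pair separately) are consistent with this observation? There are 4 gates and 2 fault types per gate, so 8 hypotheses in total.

3

Fault-free: G0=1, G1=0, G2=1, G3=0 → 0. Observed 1.
  G0 stuck-at-0: output 1 ✓
  G0 stuck-at-1: output 0 ✗
  G1 stuck-at-0: output 0 ✗
  G1 stuck-at-1: output 1 ✓
  G2 stuck-at-0: output 0 ✗
  G2 stuck-at-1: output 0 ✗
  G3 stuck-at-0: output 0 ✗
  G3 stuck-at-1: output 1 ✓
Consistent faults: {G0 stuck-at-0, G1 stuck-at-1, G3 stuck-at-1} — 3 in all.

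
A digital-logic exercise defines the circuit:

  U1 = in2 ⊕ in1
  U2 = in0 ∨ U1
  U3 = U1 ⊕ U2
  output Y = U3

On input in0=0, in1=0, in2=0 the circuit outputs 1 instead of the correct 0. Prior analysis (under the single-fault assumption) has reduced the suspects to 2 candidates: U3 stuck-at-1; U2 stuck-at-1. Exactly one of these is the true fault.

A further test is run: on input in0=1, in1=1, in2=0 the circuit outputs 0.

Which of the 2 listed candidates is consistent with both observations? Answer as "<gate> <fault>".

U2 stuck-at-1

Evaluate each candidate on input in0=1, in1=1, in2=0:
  U3 stuck-at-1: U1=1, U2=1, U3=1 [stuck-at-1] → 1 — eliminated
  U2 stuck-at-1: U1=1, U2=1 [stuck-at-1], U3=0 → 0 — matches
Only U2 stuck-at-1 reproduces the observed 0.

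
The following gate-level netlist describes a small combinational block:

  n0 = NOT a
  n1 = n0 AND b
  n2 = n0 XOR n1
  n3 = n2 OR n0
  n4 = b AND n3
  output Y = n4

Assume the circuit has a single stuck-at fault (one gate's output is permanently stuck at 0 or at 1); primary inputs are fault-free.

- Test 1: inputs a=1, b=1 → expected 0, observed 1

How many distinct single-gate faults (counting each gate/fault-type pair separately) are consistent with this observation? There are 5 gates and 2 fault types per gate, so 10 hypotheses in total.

Fault-free: n0=0, n1=0, n2=0, n3=0, n4=0 → 0. Observed 1.
  n0 stuck-at-0: output 0 ✗
  n0 stuck-at-1: output 1 ✓
  n1 stuck-at-0: output 0 ✗
  n1 stuck-at-1: output 1 ✓
  n2 stuck-at-0: output 0 ✗
  n2 stuck-at-1: output 1 ✓
  n3 stuck-at-0: output 0 ✗
  n3 stuck-at-1: output 1 ✓
  n4 stuck-at-0: output 0 ✗
  n4 stuck-at-1: output 1 ✓
Consistent faults: {n0 stuck-at-1, n1 stuck-at-1, n2 stuck-at-1, n3 stuck-at-1, n4 stuck-at-1} — 5 in all.

5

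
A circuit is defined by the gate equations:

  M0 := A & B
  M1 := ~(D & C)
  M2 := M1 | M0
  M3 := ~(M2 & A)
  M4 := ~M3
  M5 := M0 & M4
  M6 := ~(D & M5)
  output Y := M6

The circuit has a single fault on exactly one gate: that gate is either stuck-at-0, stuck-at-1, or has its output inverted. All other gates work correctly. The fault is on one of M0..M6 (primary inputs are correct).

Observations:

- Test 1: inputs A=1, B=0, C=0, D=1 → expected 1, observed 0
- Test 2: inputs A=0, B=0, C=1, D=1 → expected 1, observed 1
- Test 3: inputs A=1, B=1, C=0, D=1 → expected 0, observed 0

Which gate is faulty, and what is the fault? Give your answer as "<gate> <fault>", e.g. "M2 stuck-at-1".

M0 stuck-at-1

Fault-free values for test 1 (A=1, B=0, C=0, D=1): M0=0, M1=1, M2=1, M3=0, M4=1, M5=0, M6=1, giving Y=1. Observed 0.
Test 1: faults giving observed 0 are {M0 stuck-at-1, M0 inverted output, M5 stuck-at-1, M5 inverted output, M6 stuck-at-0, M6 inverted output}.
Test 2 (A=0, B=0, C=1, D=1): fault-free M0=0, M1=0, M2=0, M3=1, M4=0, M5=0, M6=1 → 1; observed 1. Eliminates M5 stuck-at-1, M5 inverted output, M6 stuck-at-0, M6 inverted output.
Test 3 (A=1, B=1, C=0, D=1): fault-free M0=1, M1=1, M2=1, M3=0, M4=1, M5=1, M6=0 → 0; observed 0. Eliminates M0 inverted output.
Only M0 stuck-at-1 is consistent with every test.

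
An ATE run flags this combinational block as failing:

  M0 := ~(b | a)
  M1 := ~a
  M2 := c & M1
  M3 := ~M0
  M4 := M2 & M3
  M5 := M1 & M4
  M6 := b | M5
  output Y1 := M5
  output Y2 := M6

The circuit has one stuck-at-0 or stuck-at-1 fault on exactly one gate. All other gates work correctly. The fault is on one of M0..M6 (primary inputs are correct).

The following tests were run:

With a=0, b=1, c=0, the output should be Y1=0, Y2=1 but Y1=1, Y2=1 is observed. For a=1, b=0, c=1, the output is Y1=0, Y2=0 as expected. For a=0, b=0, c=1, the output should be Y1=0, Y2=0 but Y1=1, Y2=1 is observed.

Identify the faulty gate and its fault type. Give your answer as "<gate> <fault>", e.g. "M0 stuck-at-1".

M4 stuck-at-1

Fault-free values for test 1 (a=0, b=1, c=0): M0=0, M1=1, M2=0, M3=1, M4=0, M5=0, M6=1, giving Y1=0, Y2=1. Observed Y1=1, Y2=1.
Test 1: faults giving observed Y1=1, Y2=1 are {M2 stuck-at-1, M4 stuck-at-1, M5 stuck-at-1}.
Test 2 (a=1, b=0, c=1): fault-free M0=0, M1=0, M2=0, M3=1, M4=0, M5=0, M6=0 → Y1=0, Y2=0; observed Y1=0, Y2=0. Eliminates M5 stuck-at-1.
Test 3 (a=0, b=0, c=1): fault-free M0=1, M1=1, M2=1, M3=0, M4=0, M5=0, M6=0 → Y1=0, Y2=0; observed Y1=1, Y2=1. Eliminates M2 stuck-at-1.
Only M4 stuck-at-1 is consistent with every test.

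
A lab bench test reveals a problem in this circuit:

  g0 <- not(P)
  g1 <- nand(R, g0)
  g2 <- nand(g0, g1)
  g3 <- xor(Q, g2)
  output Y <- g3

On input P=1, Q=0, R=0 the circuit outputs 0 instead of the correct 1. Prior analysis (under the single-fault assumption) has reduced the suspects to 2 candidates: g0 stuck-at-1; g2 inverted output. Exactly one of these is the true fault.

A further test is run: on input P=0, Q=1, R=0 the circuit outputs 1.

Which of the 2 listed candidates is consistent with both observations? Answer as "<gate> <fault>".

g0 stuck-at-1

Evaluate each candidate on input P=0, Q=1, R=0:
  g0 stuck-at-1: g0=1 [stuck-at-1], g1=1, g2=0, g3=1 → 1 — matches
  g2 inverted output: g0=1, g1=1, g2=1 [inverted output], g3=0 → 0 — eliminated
Only g0 stuck-at-1 reproduces the observed 1.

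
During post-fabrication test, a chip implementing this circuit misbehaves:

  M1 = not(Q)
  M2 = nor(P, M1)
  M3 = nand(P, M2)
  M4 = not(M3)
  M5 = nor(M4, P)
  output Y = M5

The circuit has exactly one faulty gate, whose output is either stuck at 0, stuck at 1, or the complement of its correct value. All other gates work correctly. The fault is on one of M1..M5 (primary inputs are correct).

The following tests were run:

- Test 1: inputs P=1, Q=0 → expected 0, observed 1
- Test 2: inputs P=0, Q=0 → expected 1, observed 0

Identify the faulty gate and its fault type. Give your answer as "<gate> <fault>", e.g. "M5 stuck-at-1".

M5 inverted output

Fault-free values for test 1 (P=1, Q=0): M1=1, M2=0, M3=1, M4=0, M5=0, giving Y=0. Observed 1.
Test 1: faults giving observed 1 are {M5 stuck-at-1, M5 inverted output}.
Test 2 (P=0, Q=0): fault-free M1=1, M2=0, M3=1, M4=0, M5=1 → 1; observed 0. Eliminates M5 stuck-at-1.
Only M5 inverted output is consistent with every test.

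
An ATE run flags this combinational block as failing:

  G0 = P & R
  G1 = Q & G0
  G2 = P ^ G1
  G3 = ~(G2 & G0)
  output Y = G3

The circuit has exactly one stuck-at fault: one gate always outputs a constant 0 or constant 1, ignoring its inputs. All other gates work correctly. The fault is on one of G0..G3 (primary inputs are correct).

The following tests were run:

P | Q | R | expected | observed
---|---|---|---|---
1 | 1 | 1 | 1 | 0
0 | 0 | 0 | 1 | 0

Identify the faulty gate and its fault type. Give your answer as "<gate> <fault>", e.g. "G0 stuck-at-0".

G3 stuck-at-0

Fault-free values for test 1 (P=1, Q=1, R=1): G0=1, G1=1, G2=0, G3=1, giving Y=1. Observed 0.
Test 1: faults giving observed 0 are {G1 stuck-at-0, G2 stuck-at-1, G3 stuck-at-0}.
Test 2 (P=0, Q=0, R=0): fault-free G0=0, G1=0, G2=0, G3=1 → 1; observed 0. Eliminates G1 stuck-at-0, G2 stuck-at-1.
Only G3 stuck-at-0 is consistent with every test.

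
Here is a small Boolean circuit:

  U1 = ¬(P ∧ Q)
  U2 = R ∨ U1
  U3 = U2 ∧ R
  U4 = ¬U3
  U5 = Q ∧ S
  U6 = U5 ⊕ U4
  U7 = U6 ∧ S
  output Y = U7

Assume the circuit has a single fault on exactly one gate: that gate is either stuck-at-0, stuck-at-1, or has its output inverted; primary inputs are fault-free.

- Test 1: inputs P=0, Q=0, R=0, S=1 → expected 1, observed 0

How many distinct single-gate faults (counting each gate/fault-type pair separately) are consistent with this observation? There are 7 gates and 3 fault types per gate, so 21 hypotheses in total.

10

Fault-free: U1=1, U2=1, U3=0, U4=1, U5=0, U6=1, U7=1 → 1. Observed 0.
  U1: none of the 3 fault types match ✗
  U2: none of the 3 fault types match ✗
  U3: stuck-at-1, inverted output ✓; others ✗
  U4: stuck-at-0, inverted output ✓; others ✗
  U5: stuck-at-1, inverted output ✓; others ✗
  U6: stuck-at-0, inverted output ✓; others ✗
  U7: stuck-at-0, inverted output ✓; others ✗
Consistent faults: {U3 stuck-at-1, U3 inverted output, U4 stuck-at-0, U4 inverted output, U5 stuck-at-1, U5 inverted output, U6 stuck-at-0, U6 inverted output, U7 stuck-at-0, U7 inverted output} — 10 in all.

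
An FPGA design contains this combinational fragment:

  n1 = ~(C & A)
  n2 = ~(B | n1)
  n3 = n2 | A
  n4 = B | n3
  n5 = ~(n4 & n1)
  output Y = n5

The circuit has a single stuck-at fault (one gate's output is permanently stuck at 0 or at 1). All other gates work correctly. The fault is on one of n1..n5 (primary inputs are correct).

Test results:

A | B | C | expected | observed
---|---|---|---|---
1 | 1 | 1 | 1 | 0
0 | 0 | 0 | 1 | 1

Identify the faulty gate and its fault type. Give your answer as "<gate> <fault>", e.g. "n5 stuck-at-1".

Fault-free values for test 1 (A=1, B=1, C=1): n1=0, n2=0, n3=1, n4=1, n5=1, giving Y=1. Observed 0.
Test 1: faults giving observed 0 are {n1 stuck-at-1, n5 stuck-at-0}.
Test 2 (A=0, B=0, C=0): fault-free n1=1, n2=0, n3=0, n4=0, n5=1 → 1; observed 1. Eliminates n5 stuck-at-0.
Only n1 stuck-at-1 is consistent with every test.

n1 stuck-at-1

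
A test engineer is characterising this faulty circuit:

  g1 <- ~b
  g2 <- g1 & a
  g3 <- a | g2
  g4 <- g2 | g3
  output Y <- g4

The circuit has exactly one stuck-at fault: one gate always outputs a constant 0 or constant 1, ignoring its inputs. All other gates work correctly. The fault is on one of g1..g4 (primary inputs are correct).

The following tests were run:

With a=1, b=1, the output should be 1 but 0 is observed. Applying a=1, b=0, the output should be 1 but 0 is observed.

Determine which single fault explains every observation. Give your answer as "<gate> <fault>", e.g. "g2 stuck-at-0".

g4 stuck-at-0

Fault-free values for test 1 (a=1, b=1): g1=0, g2=0, g3=1, g4=1, giving Y=1. Observed 0.
Test 1: faults giving observed 0 are {g3 stuck-at-0, g4 stuck-at-0}.
Test 2 (a=1, b=0): fault-free g1=1, g2=1, g3=1, g4=1 → 1; observed 0. Eliminates g3 stuck-at-0.
Only g4 stuck-at-0 is consistent with every test.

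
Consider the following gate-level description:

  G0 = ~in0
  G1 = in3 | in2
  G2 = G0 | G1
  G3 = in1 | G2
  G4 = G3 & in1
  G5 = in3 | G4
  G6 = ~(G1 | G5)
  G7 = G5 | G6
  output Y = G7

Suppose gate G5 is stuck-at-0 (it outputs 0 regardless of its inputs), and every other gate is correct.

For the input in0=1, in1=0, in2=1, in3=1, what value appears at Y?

0

Propagate with G5 forced: G0=0, G1=1, G2=1, G3=1, G4=0, G5=0 [stuck-at-0], G6=0, G7=0.
So Y = 0. (Without the fault it would be 1.)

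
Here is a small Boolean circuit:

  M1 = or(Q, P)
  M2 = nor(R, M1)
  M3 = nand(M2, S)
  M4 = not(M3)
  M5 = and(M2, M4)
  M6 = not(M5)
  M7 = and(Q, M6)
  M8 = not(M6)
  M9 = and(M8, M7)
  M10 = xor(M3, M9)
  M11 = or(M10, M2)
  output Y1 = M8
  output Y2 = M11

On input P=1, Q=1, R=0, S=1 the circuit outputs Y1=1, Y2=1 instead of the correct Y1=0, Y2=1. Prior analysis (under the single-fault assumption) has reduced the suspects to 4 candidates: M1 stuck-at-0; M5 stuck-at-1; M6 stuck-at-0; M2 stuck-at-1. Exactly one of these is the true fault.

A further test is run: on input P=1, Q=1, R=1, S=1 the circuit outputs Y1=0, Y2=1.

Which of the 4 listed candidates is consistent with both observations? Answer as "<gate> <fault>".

Evaluate each candidate on input P=1, Q=1, R=1, S=1:
  M1 stuck-at-0: M1=0 [stuck-at-0], M2=0, M3=1, M4=0, M5=0, M6=1, M7=1, M8=0, M9=0, M10=1, M11=1 → Y1=0, Y2=1 — matches
  M5 stuck-at-1: M1=1, M2=0, M3=1, M4=0, M5=1 [stuck-at-1], M6=0, M7=0, M8=1, M9=0, M10=1, M11=1 → Y1=1, Y2=1 — eliminated
  M6 stuck-at-0: M1=1, M2=0, M3=1, M4=0, M5=0, M6=0 [stuck-at-0], M7=0, M8=1, M9=0, M10=1, M11=1 → Y1=1, Y2=1 — eliminated
  M2 stuck-at-1: M1=1, M2=1 [stuck-at-1], M3=0, M4=1, M5=1, M6=0, M7=0, M8=1, M9=0, M10=0, M11=1 → Y1=1, Y2=1 — eliminated
Only M1 stuck-at-0 reproduces the observed Y1=0, Y2=1.

M1 stuck-at-0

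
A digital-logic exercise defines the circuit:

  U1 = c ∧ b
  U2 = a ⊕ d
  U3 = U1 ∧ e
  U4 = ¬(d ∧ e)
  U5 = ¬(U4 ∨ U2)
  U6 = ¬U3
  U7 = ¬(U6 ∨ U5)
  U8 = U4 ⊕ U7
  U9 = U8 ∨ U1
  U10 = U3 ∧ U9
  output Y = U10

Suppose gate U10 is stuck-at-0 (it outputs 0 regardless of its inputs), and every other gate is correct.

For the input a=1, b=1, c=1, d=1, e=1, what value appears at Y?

Propagate with U10 forced: U1=1, U2=0, U3=1, U4=0, U5=1, U6=0, U7=0, U8=0, U9=1, U10=0 [stuck-at-0].
So Y = 0. (Without the fault it would be 1.)

0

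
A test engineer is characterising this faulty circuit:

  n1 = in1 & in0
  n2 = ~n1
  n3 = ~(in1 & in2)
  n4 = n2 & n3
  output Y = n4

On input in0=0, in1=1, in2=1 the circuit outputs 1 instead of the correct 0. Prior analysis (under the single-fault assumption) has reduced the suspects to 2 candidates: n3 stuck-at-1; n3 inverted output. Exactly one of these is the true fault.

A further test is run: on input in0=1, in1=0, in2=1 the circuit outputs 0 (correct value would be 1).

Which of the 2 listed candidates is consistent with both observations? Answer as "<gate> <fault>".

Evaluate each candidate on input in0=1, in1=0, in2=1:
  n3 stuck-at-1: n1=0, n2=1, n3=1 [stuck-at-1], n4=1 → 1 — eliminated
  n3 inverted output: n1=0, n2=1, n3=0 [inverted output], n4=0 → 0 — matches
Only n3 inverted output reproduces the observed 0.

n3 inverted output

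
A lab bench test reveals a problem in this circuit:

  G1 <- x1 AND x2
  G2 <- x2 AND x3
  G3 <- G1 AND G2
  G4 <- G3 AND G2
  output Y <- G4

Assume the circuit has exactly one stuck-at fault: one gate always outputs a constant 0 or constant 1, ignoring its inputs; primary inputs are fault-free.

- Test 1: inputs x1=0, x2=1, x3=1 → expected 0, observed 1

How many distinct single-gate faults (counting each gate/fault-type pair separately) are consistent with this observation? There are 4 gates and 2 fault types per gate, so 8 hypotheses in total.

3

Fault-free: G1=0, G2=1, G3=0, G4=0 → 0. Observed 1.
  G1 stuck-at-0: output 0 ✗
  G1 stuck-at-1: output 1 ✓
  G2 stuck-at-0: output 0 ✗
  G2 stuck-at-1: output 0 ✗
  G3 stuck-at-0: output 0 ✗
  G3 stuck-at-1: output 1 ✓
  G4 stuck-at-0: output 0 ✗
  G4 stuck-at-1: output 1 ✓
Consistent faults: {G1 stuck-at-1, G3 stuck-at-1, G4 stuck-at-1} — 3 in all.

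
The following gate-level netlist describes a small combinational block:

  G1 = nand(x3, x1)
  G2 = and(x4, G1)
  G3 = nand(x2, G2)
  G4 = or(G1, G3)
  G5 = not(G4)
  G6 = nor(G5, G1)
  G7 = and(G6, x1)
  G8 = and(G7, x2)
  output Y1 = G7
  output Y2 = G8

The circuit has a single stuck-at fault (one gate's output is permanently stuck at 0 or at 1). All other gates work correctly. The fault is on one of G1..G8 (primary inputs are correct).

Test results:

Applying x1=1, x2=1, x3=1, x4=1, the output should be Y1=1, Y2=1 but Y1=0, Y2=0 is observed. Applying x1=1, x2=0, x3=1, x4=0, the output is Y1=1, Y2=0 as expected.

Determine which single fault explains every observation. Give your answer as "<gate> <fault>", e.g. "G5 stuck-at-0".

Fault-free values for test 1 (x1=1, x2=1, x3=1, x4=1): G1=0, G2=0, G3=1, G4=1, G5=0, G6=1, G7=1, G8=1, giving Y1=1, Y2=1. Observed Y1=0, Y2=0.
Test 1: faults giving observed Y1=0, Y2=0 are {G1 stuck-at-1, G2 stuck-at-1, G3 stuck-at-0, G4 stuck-at-0, G5 stuck-at-1, G6 stuck-at-0, G7 stuck-at-0}.
Test 2 (x1=1, x2=0, x3=1, x4=0): fault-free G1=0, G2=0, G3=1, G4=1, G5=0, G6=1, G7=1, G8=0 → Y1=1, Y2=0; observed Y1=1, Y2=0. Eliminates G1 stuck-at-1, G3 stuck-at-0, G4 stuck-at-0, G5 stuck-at-1, G6 stuck-at-0, G7 stuck-at-0.
Only G2 stuck-at-1 is consistent with every test.

G2 stuck-at-1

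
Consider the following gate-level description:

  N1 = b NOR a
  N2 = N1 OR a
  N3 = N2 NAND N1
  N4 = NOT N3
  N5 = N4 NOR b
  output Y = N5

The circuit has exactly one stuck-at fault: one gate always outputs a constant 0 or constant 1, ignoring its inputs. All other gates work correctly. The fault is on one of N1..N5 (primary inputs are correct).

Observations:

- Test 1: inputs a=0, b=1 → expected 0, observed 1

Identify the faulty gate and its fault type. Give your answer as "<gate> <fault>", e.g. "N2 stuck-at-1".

Fault-free values for test 1 (a=0, b=1): N1=0, N2=0, N3=1, N4=0, N5=0, giving Y=0. Observed 1.
Test 1: faults giving observed 1 are {N5 stuck-at-1}.
Only N5 stuck-at-1 is consistent with every test.

N5 stuck-at-1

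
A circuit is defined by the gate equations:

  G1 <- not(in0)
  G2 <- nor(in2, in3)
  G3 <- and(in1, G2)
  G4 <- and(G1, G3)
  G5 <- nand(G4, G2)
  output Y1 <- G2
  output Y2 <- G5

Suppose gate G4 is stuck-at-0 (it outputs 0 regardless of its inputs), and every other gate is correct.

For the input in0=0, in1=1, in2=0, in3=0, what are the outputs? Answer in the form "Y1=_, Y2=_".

Propagate with G4 forced: G1=1, G2=1, G3=1, G4=0 [stuck-at-0], G5=1.
So the outputs are Y1=1, Y2=1. (Without the fault they would be Y1=1, Y2=0.)

Y1=1, Y2=1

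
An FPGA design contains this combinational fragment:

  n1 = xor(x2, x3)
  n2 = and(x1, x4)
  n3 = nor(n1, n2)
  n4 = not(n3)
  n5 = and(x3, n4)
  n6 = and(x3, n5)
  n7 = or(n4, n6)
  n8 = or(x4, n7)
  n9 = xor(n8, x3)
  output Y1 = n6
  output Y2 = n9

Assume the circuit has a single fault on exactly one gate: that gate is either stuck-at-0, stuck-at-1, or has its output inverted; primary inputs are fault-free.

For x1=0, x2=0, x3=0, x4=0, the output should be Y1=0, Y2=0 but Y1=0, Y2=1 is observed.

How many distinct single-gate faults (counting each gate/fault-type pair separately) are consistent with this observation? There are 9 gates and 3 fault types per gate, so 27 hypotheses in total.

Fault-free: n1=0, n2=0, n3=1, n4=0, n5=0, n6=0, n7=0, n8=0, n9=0 → Y1=0, Y2=0. Observed Y1=0, Y2=1.
  n1: stuck-at-1, inverted output ✓; others ✗
  n2: stuck-at-1, inverted output ✓; others ✗
  n3: stuck-at-0, inverted output ✓; others ✗
  n4: stuck-at-1, inverted output ✓; others ✗
  n5: none of the 3 fault types match ✗
  n6: none of the 3 fault types match ✗
  n7: stuck-at-1, inverted output ✓; others ✗
  n8: stuck-at-1, inverted output ✓; others ✗
  n9: stuck-at-1, inverted output ✓; others ✗
Consistent faults: {n1 stuck-at-1, n1 inverted output, n2 stuck-at-1, n2 inverted output, n3 stuck-at-0, n3 inverted output, n4 stuck-at-1, n4 inverted output, n7 stuck-at-1, n7 inverted output, n8 stuck-at-1, n8 inverted output, n9 stuck-at-1, n9 inverted output} — 14 in all.

14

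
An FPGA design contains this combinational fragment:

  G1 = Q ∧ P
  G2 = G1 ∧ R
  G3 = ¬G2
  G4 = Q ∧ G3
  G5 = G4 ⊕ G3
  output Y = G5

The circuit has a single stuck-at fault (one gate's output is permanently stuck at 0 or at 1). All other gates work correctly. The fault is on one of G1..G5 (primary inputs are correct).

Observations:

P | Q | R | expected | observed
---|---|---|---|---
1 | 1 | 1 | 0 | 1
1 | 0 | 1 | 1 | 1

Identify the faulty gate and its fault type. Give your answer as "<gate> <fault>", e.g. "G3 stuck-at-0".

Fault-free values for test 1 (P=1, Q=1, R=1): G1=1, G2=1, G3=0, G4=0, G5=0, giving Y=0. Observed 1.
Test 1: faults giving observed 1 are {G4 stuck-at-1, G5 stuck-at-1}.
Test 2 (P=1, Q=0, R=1): fault-free G1=0, G2=0, G3=1, G4=0, G5=1 → 1; observed 1. Eliminates G4 stuck-at-1.
Only G5 stuck-at-1 is consistent with every test.

G5 stuck-at-1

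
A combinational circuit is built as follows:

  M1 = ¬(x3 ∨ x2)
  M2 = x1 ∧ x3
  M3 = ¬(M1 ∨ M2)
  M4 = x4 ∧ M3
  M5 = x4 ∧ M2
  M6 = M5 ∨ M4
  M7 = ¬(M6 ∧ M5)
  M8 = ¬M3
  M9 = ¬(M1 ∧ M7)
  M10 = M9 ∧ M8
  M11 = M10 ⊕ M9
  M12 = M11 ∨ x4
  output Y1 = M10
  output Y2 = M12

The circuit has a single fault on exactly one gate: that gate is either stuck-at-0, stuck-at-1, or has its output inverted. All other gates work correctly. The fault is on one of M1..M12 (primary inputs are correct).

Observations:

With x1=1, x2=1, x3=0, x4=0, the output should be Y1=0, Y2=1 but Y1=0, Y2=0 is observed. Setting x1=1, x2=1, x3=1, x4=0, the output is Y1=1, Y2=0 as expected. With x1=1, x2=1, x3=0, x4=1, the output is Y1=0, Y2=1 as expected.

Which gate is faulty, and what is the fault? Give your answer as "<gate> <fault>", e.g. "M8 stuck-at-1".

Fault-free values for test 1 (x1=1, x2=1, x3=0, x4=0): M1=0, M2=0, M3=1, M4=0, M5=0, M6=0, M7=1, M8=0, M9=1, M10=0, M11=1, M12=1, giving Y1=0, Y2=1. Observed Y1=0, Y2=0.
Test 1: faults giving observed Y1=0, Y2=0 are {M1 stuck-at-1, M1 inverted output, M9 stuck-at-0, M9 inverted output, M11 stuck-at-0, M11 inverted output, M12 stuck-at-0, M12 inverted output}.
Test 2 (x1=1, x2=1, x3=1, x4=0): fault-free M1=0, M2=1, M3=0, M4=0, M5=0, M6=0, M7=1, M8=1, M9=1, M10=1, M11=0, M12=0 → Y1=1, Y2=0; observed Y1=1, Y2=0. Eliminates M1 stuck-at-1, M1 inverted output, M9 stuck-at-0, M9 inverted output, M11 inverted output, M12 inverted output.
Test 3 (x1=1, x2=1, x3=0, x4=1): fault-free M1=0, M2=0, M3=1, M4=1, M5=0, M6=1, M7=1, M8=0, M9=1, M10=0, M11=1, M12=1 → Y1=0, Y2=1; observed Y1=0, Y2=1. Eliminates M12 stuck-at-0.
Only M11 stuck-at-0 is consistent with every test.

M11 stuck-at-0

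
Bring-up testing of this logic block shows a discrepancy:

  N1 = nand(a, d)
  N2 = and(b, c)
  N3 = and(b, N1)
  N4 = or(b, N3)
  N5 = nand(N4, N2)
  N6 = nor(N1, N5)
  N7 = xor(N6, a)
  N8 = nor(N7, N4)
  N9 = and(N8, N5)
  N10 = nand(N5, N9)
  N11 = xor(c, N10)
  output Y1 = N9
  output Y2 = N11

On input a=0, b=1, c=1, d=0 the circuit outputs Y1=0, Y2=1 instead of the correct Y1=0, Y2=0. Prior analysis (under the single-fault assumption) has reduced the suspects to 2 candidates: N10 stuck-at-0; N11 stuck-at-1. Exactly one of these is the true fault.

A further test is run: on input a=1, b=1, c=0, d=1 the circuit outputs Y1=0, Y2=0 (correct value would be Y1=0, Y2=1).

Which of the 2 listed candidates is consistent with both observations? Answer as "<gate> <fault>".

Evaluate each candidate on input a=1, b=1, c=0, d=1:
  N10 stuck-at-0: N1=0, N2=0, N3=0, N4=1, N5=1, N6=0, N7=1, N8=0, N9=0, N10=0 [stuck-at-0], N11=0 → Y1=0, Y2=0 — matches
  N11 stuck-at-1: N1=0, N2=0, N3=0, N4=1, N5=1, N6=0, N7=1, N8=0, N9=0, N10=1, N11=1 [stuck-at-1] → Y1=0, Y2=1 — eliminated
Only N10 stuck-at-0 reproduces the observed Y1=0, Y2=0.

N10 stuck-at-0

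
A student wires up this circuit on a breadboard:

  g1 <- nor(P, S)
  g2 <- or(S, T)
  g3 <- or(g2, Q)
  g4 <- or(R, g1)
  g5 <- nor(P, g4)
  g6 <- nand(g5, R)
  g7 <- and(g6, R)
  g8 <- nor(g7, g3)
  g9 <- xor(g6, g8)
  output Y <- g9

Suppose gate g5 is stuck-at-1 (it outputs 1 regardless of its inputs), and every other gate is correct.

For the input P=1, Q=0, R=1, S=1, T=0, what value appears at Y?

Propagate with g5 forced: g1=0, g2=1, g3=1, g4=1, g5=1 [stuck-at-1], g6=0, g7=0, g8=0, g9=0.
So Y = 0. (Without the fault it would be 1.)

0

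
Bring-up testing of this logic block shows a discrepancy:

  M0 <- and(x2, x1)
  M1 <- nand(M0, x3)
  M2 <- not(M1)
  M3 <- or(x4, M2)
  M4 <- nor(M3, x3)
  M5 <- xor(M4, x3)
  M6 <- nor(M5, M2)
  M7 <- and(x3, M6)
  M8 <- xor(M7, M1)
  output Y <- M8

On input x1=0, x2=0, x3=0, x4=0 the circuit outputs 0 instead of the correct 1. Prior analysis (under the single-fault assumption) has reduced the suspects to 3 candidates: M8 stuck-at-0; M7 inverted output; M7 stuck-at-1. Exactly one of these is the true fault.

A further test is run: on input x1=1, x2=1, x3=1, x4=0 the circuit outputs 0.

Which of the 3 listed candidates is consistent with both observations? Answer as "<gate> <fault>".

M8 stuck-at-0

Evaluate each candidate on input x1=1, x2=1, x3=1, x4=0:
  M8 stuck-at-0: M0=1, M1=0, M2=1, M3=1, M4=0, M5=1, M6=0, M7=0, M8=0 [stuck-at-0] → 0 — matches
  M7 inverted output: M0=1, M1=0, M2=1, M3=1, M4=0, M5=1, M6=0, M7=1 [inverted output], M8=1 → 1 — eliminated
  M7 stuck-at-1: M0=1, M1=0, M2=1, M3=1, M4=0, M5=1, M6=0, M7=1 [stuck-at-1], M8=1 → 1 — eliminated
Only M8 stuck-at-0 reproduces the observed 0.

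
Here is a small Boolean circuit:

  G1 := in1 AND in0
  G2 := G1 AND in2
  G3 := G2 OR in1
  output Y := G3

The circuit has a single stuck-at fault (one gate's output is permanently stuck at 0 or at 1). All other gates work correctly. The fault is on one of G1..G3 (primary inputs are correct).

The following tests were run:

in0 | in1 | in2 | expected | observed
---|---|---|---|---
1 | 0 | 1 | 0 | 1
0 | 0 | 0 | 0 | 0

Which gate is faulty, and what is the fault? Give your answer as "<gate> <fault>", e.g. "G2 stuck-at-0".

G1 stuck-at-1

Fault-free values for test 1 (in0=1, in1=0, in2=1): G1=0, G2=0, G3=0, giving Y=0. Observed 1.
Test 1: faults giving observed 1 are {G1 stuck-at-1, G2 stuck-at-1, G3 stuck-at-1}.
Test 2 (in0=0, in1=0, in2=0): fault-free G1=0, G2=0, G3=0 → 0; observed 0. Eliminates G2 stuck-at-1, G3 stuck-at-1.
Only G1 stuck-at-1 is consistent with every test.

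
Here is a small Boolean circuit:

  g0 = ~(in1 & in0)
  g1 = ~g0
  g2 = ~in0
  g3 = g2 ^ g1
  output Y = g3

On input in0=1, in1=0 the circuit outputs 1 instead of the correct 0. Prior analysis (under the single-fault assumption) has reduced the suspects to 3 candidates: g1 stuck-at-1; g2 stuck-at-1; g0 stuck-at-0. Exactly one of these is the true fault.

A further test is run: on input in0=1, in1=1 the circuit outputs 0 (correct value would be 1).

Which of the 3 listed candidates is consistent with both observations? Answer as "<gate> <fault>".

g2 stuck-at-1

Evaluate each candidate on input in0=1, in1=1:
  g1 stuck-at-1: g0=0, g1=1 [stuck-at-1], g2=0, g3=1 → 1 — eliminated
  g2 stuck-at-1: g0=0, g1=1, g2=1 [stuck-at-1], g3=0 → 0 — matches
  g0 stuck-at-0: g0=0 [stuck-at-0], g1=1, g2=0, g3=1 → 1 — eliminated
Only g2 stuck-at-1 reproduces the observed 0.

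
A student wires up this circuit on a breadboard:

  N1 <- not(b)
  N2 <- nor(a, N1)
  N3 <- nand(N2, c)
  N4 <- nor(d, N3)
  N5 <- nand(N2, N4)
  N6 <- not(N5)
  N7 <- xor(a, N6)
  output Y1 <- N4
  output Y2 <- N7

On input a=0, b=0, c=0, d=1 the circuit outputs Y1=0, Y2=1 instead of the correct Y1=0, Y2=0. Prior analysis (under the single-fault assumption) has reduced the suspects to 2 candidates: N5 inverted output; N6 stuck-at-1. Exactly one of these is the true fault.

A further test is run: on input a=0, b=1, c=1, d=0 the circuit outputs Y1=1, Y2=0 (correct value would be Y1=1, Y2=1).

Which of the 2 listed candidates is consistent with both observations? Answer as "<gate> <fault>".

N5 inverted output

Evaluate each candidate on input a=0, b=1, c=1, d=0:
  N5 inverted output: N1=0, N2=1, N3=0, N4=1, N5=1 [inverted output], N6=0, N7=0 → Y1=1, Y2=0 — matches
  N6 stuck-at-1: N1=0, N2=1, N3=0, N4=1, N5=0, N6=1 [stuck-at-1], N7=1 → Y1=1, Y2=1 — eliminated
Only N5 inverted output reproduces the observed Y1=1, Y2=0.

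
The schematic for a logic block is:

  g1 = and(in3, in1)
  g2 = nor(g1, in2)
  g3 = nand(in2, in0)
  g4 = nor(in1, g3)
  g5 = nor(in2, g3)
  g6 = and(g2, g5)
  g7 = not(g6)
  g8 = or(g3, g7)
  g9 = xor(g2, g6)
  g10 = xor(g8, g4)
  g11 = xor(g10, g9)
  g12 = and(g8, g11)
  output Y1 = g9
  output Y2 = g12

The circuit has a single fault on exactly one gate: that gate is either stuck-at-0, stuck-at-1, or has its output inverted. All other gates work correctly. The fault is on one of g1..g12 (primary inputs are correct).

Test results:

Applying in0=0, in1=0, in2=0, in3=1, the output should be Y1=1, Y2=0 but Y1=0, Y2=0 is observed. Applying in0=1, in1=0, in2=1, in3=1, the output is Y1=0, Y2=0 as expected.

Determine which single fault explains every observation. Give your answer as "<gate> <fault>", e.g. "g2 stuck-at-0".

Fault-free values for test 1 (in0=0, in1=0, in2=0, in3=1): g1=0, g2=1, g3=1, g4=0, g5=0, g6=0, g7=1, g8=1, g9=1, g10=1, g11=0, g12=0, giving Y1=1, Y2=0. Observed Y1=0, Y2=0.
Test 1: faults giving observed Y1=0, Y2=0 are {g3 stuck-at-0, g3 inverted output}.
Test 2 (in0=1, in1=0, in2=1, in3=1): fault-free g1=0, g2=0, g3=0, g4=1, g5=0, g6=0, g7=1, g8=1, g9=0, g10=0, g11=0, g12=0 → Y1=0, Y2=0; observed Y1=0, Y2=0. Eliminates g3 inverted output.
Only g3 stuck-at-0 is consistent with every test.

g3 stuck-at-0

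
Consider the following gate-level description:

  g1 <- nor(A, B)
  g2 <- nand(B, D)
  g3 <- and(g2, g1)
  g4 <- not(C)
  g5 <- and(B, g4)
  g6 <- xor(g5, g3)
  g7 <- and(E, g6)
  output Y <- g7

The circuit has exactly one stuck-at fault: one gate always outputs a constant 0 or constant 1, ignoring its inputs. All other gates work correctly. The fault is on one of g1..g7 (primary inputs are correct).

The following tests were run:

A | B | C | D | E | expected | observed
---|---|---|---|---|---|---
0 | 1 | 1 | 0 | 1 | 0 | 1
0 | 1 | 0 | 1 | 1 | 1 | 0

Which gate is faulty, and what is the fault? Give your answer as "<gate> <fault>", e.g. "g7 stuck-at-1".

g3 stuck-at-1

Fault-free values for test 1 (A=0, B=1, C=1, D=0, E=1): g1=0, g2=1, g3=0, g4=0, g5=0, g6=0, g7=0, giving Y=0. Observed 1.
Test 1: faults giving observed 1 are {g1 stuck-at-1, g3 stuck-at-1, g4 stuck-at-1, g5 stuck-at-1, g6 stuck-at-1, g7 stuck-at-1}.
Test 2 (A=0, B=1, C=0, D=1, E=1): fault-free g1=0, g2=0, g3=0, g4=1, g5=1, g6=1, g7=1 → 1; observed 0. Eliminates g1 stuck-at-1, g4 stuck-at-1, g5 stuck-at-1, g6 stuck-at-1, g7 stuck-at-1.
Only g3 stuck-at-1 is consistent with every test.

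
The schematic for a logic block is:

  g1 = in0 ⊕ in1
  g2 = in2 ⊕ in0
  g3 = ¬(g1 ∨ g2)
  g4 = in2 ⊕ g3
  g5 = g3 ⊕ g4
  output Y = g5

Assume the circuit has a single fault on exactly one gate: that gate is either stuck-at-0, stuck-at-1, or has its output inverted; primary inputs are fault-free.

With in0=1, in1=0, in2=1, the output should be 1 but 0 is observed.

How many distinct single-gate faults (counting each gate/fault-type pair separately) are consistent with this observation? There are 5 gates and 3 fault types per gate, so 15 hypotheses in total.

Fault-free: g1=1, g2=0, g3=0, g4=1, g5=1 → 1. Observed 0.
  g1: none of the 3 fault types match ✗
  g2: none of the 3 fault types match ✗
  g3: none of the 3 fault types match ✗
  g4: stuck-at-0, inverted output ✓; others ✗
  g5: stuck-at-0, inverted output ✓; others ✗
Consistent faults: {g4 stuck-at-0, g4 inverted output, g5 stuck-at-0, g5 inverted output} — 4 in all.

4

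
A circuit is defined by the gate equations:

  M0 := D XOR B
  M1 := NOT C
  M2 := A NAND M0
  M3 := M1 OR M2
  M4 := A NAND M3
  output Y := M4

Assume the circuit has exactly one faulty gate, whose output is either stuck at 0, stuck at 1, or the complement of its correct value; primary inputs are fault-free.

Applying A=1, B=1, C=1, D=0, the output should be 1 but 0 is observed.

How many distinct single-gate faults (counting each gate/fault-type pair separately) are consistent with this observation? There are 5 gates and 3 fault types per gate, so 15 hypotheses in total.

Fault-free: M0=1, M1=0, M2=0, M3=0, M4=1 → 1. Observed 0.
  M0: stuck-at-0, inverted output ✓; others ✗
  M1: stuck-at-1, inverted output ✓; others ✗
  M2: stuck-at-1, inverted output ✓; others ✗
  M3: stuck-at-1, inverted output ✓; others ✗
  M4: stuck-at-0, inverted output ✓; others ✗
Consistent faults: {M0 stuck-at-0, M0 inverted output, M1 stuck-at-1, M1 inverted output, M2 stuck-at-1, M2 inverted output, M3 stuck-at-1, M3 inverted output, M4 stuck-at-0, M4 inverted output} — 10 in all.

10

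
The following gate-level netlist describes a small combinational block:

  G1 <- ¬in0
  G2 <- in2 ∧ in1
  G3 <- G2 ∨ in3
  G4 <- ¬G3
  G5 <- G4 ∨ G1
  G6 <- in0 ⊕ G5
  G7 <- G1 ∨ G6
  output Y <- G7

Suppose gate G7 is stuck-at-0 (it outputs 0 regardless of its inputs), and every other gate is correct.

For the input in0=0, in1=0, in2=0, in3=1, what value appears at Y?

Propagate with G7 forced: G1=1, G2=0, G3=1, G4=0, G5=1, G6=1, G7=0 [stuck-at-0].
So Y = 0. (Without the fault it would be 1.)

0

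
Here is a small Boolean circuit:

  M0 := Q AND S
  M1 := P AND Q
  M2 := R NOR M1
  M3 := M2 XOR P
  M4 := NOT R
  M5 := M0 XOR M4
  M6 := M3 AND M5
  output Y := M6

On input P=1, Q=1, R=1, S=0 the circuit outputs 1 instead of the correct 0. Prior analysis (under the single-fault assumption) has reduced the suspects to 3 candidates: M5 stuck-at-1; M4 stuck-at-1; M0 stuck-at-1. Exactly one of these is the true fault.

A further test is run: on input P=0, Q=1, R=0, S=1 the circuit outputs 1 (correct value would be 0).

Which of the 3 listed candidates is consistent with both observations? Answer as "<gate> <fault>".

M5 stuck-at-1

Evaluate each candidate on input P=0, Q=1, R=0, S=1:
  M5 stuck-at-1: M0=1, M1=0, M2=1, M3=1, M4=1, M5=1 [stuck-at-1], M6=1 → 1 — matches
  M4 stuck-at-1: M0=1, M1=0, M2=1, M3=1, M4=1 [stuck-at-1], M5=0, M6=0 → 0 — eliminated
  M0 stuck-at-1: M0=1 [stuck-at-1], M1=0, M2=1, M3=1, M4=1, M5=0, M6=0 → 0 — eliminated
Only M5 stuck-at-1 reproduces the observed 1.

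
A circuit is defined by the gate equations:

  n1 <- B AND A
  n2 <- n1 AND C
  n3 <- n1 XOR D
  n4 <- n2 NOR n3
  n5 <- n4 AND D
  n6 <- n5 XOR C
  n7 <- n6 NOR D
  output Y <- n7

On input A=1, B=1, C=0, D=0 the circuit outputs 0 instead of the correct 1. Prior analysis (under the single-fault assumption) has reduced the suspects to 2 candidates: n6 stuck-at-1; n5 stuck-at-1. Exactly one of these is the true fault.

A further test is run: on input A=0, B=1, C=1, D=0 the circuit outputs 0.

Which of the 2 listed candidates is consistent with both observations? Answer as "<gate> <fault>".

n6 stuck-at-1

Evaluate each candidate on input A=0, B=1, C=1, D=0:
  n6 stuck-at-1: n1=0, n2=0, n3=0, n4=1, n5=0, n6=1 [stuck-at-1], n7=0 → 0 — matches
  n5 stuck-at-1: n1=0, n2=0, n3=0, n4=1, n5=1 [stuck-at-1], n6=0, n7=1 → 1 — eliminated
Only n6 stuck-at-1 reproduces the observed 0.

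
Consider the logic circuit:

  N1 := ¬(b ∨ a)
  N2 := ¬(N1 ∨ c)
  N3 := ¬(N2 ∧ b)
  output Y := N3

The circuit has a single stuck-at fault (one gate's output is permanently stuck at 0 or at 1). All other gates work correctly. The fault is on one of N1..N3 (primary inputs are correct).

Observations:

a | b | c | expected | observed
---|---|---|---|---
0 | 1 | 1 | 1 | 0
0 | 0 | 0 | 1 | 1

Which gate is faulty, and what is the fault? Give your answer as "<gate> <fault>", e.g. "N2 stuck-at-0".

Fault-free values for test 1 (a=0, b=1, c=1): N1=0, N2=0, N3=1, giving Y=1. Observed 0.
Test 1: faults giving observed 0 are {N2 stuck-at-1, N3 stuck-at-0}.
Test 2 (a=0, b=0, c=0): fault-free N1=1, N2=0, N3=1 → 1; observed 1. Eliminates N3 stuck-at-0.
Only N2 stuck-at-1 is consistent with every test.

N2 stuck-at-1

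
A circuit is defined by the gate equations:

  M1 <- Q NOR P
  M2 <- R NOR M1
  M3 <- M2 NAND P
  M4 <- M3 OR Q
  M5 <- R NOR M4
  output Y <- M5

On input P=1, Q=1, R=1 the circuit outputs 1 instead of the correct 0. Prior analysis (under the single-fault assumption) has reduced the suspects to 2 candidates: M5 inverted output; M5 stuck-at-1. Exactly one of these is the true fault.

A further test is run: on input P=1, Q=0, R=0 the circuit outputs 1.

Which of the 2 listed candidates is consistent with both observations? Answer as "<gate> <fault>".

M5 stuck-at-1

Evaluate each candidate on input P=1, Q=0, R=0:
  M5 inverted output: M1=0, M2=1, M3=0, M4=0, M5=0 [inverted output] → 0 — eliminated
  M5 stuck-at-1: M1=0, M2=1, M3=0, M4=0, M5=1 [stuck-at-1] → 1 — matches
Only M5 stuck-at-1 reproduces the observed 1.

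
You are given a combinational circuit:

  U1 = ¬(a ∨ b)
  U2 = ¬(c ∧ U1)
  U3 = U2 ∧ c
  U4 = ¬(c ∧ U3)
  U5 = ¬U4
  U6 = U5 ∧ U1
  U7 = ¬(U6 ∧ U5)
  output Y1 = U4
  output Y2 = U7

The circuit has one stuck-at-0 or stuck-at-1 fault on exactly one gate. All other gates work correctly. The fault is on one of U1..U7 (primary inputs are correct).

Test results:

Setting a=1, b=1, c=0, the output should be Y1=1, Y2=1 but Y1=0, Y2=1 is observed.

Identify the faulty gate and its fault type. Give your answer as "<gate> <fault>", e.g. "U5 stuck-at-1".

Fault-free values for test 1 (a=1, b=1, c=0): U1=0, U2=1, U3=0, U4=1, U5=0, U6=0, U7=1, giving Y1=1, Y2=1. Observed Y1=0, Y2=1.
Test 1: faults giving observed Y1=0, Y2=1 are {U4 stuck-at-0}.
Only U4 stuck-at-0 is consistent with every test.

U4 stuck-at-0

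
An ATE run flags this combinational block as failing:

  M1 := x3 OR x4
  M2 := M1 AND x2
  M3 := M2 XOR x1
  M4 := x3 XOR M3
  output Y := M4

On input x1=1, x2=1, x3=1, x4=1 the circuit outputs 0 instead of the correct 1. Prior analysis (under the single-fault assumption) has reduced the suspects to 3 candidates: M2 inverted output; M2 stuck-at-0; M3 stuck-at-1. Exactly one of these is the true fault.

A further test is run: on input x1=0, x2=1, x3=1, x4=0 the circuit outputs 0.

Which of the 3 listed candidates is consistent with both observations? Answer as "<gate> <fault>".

M3 stuck-at-1

Evaluate each candidate on input x1=0, x2=1, x3=1, x4=0:
  M2 inverted output: M1=1, M2=0 [inverted output], M3=0, M4=1 → 1 — eliminated
  M2 stuck-at-0: M1=1, M2=0 [stuck-at-0], M3=0, M4=1 → 1 — eliminated
  M3 stuck-at-1: M1=1, M2=1, M3=1 [stuck-at-1], M4=0 → 0 — matches
Only M3 stuck-at-1 reproduces the observed 0.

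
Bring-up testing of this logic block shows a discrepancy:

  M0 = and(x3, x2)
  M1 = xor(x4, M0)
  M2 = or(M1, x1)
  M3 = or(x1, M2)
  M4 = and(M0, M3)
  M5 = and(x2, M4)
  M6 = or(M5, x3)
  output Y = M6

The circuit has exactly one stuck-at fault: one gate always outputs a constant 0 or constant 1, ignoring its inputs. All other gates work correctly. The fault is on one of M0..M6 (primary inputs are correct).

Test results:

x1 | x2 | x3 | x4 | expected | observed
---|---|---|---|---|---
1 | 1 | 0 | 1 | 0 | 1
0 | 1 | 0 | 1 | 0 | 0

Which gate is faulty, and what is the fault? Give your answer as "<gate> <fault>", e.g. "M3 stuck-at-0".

Fault-free values for test 1 (x1=1, x2=1, x3=0, x4=1): M0=0, M1=1, M2=1, M3=1, M4=0, M5=0, M6=0, giving Y=0. Observed 1.
Test 1: faults giving observed 1 are {M0 stuck-at-1, M4 stuck-at-1, M5 stuck-at-1, M6 stuck-at-1}.
Test 2 (x1=0, x2=1, x3=0, x4=1): fault-free M0=0, M1=1, M2=1, M3=1, M4=0, M5=0, M6=0 → 0; observed 0. Eliminates M4 stuck-at-1, M5 stuck-at-1, M6 stuck-at-1.
Only M0 stuck-at-1 is consistent with every test.

M0 stuck-at-1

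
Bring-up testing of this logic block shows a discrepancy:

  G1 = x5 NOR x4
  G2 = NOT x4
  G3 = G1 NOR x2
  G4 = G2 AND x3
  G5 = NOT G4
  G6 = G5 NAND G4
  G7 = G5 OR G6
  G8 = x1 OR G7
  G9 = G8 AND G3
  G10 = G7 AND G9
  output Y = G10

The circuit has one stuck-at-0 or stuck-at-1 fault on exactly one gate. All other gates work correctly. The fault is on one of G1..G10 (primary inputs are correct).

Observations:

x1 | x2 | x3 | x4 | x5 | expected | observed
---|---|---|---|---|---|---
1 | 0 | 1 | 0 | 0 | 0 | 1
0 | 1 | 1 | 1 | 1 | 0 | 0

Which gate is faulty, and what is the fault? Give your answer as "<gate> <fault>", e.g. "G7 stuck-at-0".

Fault-free values for test 1 (x1=1, x2=0, x3=1, x4=0, x5=0): G1=1, G2=1, G3=0, G4=1, G5=0, G6=1, G7=1, G8=1, G9=0, G10=0, giving Y=0. Observed 1.
Test 1: faults giving observed 1 are {G1 stuck-at-0, G3 stuck-at-1, G9 stuck-at-1, G10 stuck-at-1}.
Test 2 (x1=0, x2=1, x3=1, x4=1, x5=1): fault-free G1=0, G2=0, G3=0, G4=0, G5=1, G6=1, G7=1, G8=1, G9=0, G10=0 → 0; observed 0. Eliminates G3 stuck-at-1, G9 stuck-at-1, G10 stuck-at-1.
Only G1 stuck-at-0 is consistent with every test.

G1 stuck-at-0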